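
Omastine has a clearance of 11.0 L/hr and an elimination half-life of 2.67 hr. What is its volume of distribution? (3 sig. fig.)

42.4 L

k = ln 2 / t½ = ln 2 / 2.67 = 0.2596 hr⁻¹
V = CL / k = 11.0 / 0.2596 ≈ 42.4 L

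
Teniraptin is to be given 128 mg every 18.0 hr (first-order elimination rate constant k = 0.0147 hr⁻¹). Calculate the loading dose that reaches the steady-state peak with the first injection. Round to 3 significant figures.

551 mg

Accumulation ratio R = 1 / (1 − e^(−kτ)) = 1 / (1 − e^(−0.01470×18.0)) = 1 / (1 − 0.7675) = 4.301
Loading dose = maintenance dose × R = 128 × 4.301 ≈ 551 mg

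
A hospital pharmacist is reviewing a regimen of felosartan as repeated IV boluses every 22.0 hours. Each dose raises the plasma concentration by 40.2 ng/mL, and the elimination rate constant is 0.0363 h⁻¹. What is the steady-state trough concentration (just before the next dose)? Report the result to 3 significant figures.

Fraction remaining after one interval: e^(−kτ) = e^(−0.03630 × 22.0) = 0.4500
R = 1 / (1 − 0.4500) = 1.818
Css,max = 40.2 × 1.818 = 73.09 ng/mL
Css,min = Css,max × e^(−kτ) = 73.09 × 0.4500 ≈ 32.9 ng/mL

32.9 ng/mL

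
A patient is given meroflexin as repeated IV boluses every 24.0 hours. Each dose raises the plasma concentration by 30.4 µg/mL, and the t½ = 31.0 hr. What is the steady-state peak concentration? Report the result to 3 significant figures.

73.2 µg/mL

k = ln 2 / 31.0 = 0.02236 hr⁻¹
Fraction remaining after one interval: e^(−kτ) = e^(−0.02236 × 24.0) = 0.5847
R = 1 / (1 − 0.5847) = 2.408
Css,max = 30.4 × 2.408 ≈ 73.2 µg/mL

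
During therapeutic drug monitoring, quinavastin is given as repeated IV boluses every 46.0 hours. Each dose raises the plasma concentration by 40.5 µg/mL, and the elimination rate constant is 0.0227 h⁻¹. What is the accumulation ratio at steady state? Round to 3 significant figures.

Fraction remaining after one interval: e^(−kτ) = e^(−0.02270 × 46.0) = 0.3520
R = 1 / (1 − 0.3520) = 1 / 0.6480 ≈ 1.54

1.54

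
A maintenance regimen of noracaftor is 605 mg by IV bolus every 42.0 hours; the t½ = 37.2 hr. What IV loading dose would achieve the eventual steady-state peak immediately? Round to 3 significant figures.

k = ln 2 / 37.2 = 0.01863 hr⁻¹
Accumulation ratio R = 1 / (1 − e^(−kτ)) = 1 / (1 − e^(−0.01863×42.0)) = 1 / (1 − 0.4572) = 1.842
Loading dose = maintenance dose × R = 605 × 1.842 ≈ 1110 mg

1110 mg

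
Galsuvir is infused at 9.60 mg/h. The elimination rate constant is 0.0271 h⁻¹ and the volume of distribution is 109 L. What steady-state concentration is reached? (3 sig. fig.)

3.25 µg/mL

CL = k · V = 0.0271 × 109 = 2.954 L/h
Css = rate / CL = 9.60 / 2.954 ≈ 3.25 µg/mL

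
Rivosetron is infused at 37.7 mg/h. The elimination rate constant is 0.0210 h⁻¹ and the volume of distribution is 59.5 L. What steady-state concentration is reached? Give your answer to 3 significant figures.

CL = k · V = 0.0210 × 59.5 = 1.250 L/h
Css = rate / CL = 37.7 / 1.250 ≈ 30.2 mg/L

30.2 mg/L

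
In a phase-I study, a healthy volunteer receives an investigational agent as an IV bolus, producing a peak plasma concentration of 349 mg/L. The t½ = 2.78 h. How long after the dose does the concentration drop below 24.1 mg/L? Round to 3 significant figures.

k = ln 2 / 2.78 = 0.2493 h⁻¹
C(t) = C₀ e^(−kt)  ⇒  t = ln(C₀/C) / k
t = ln(349/24.1) / 0.2493 = 2.673 / 0.2493 ≈ 10.7 hours

10.7 hours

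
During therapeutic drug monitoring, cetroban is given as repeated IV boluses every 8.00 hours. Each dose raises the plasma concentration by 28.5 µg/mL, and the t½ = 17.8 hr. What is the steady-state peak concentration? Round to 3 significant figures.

106 µg/mL

k = ln 2 / 17.8 = 0.03894 hr⁻¹
Fraction remaining after one interval: e^(−kτ) = e^(−0.03894 × 8.00) = 0.7323
R = 1 / (1 − 0.7323) = 3.736
Css,max = 28.5 × 3.736 ≈ 106 µg/mL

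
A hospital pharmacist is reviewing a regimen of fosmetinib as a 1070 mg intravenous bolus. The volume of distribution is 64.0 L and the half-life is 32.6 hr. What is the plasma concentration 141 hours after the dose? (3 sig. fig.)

C₀ = dose / V = 1070 / 64.0 = 16.72 µg/mL
k = ln 2 / 32.6 = 0.02126 hr⁻¹
C(t) = C₀ e^(−kt) = 16.72 × e^(−0.02126 × 141) = 16.72 × e^(−2.998) = 16.72 × 0.04989 ≈ 0.834 µg/mL

0.834 µg/mL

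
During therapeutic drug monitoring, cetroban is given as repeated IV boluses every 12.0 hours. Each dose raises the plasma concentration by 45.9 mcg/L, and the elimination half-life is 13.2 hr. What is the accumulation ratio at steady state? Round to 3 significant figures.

k = ln 2 / 13.2 = 0.05251 hr⁻¹
Fraction remaining after one interval: e^(−kτ) = e^(−0.05251 × 12.0) = 0.5325
R = 1 / (1 − 0.5325) = 1 / 0.4675 ≈ 2.14

2.14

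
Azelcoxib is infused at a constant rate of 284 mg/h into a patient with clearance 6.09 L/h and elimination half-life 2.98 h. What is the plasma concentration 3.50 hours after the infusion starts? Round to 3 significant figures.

Css = rate / CL = 284 / 6.09 = 46.63 mg/L
k = ln 2 / 2.98 = 0.2326 h⁻¹
C(t) = Css (1 − e^(−kt)) = 46.63 × (1 − e^(−0.8141)) = 46.63 × 0.5570 ≈ 26.0 mg/L

26.0 mg/L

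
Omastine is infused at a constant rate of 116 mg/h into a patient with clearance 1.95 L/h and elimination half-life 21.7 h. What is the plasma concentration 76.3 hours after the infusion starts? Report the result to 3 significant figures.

54.3 mg/L

Css = rate / CL = 116 / 1.95 = 59.49 mg/L
k = ln 2 / 21.7 = 0.03194 h⁻¹
C(t) = Css (1 − e^(−kt)) = 59.49 × (1 − e^(−2.437)) = 59.49 × 0.9126 ≈ 54.3 mg/L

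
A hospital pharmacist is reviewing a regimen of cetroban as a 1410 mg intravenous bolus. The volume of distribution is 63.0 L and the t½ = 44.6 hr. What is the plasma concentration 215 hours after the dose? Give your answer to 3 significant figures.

0.792 µg/mL

C₀ = dose / V = 1410 / 63.0 = 22.38 µg/mL
k = ln 2 / 44.6 = 0.01554 hr⁻¹
C(t) = C₀ e^(−kt) = 22.38 × e^(−0.01554 × 215) = 22.38 × e^(−3.341) = 22.38 × 0.03539 ≈ 0.792 µg/mL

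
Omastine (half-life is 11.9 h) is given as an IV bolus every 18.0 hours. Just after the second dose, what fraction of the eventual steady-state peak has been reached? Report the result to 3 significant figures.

0.877

k = ln 2 / 11.9 = 0.05825 h⁻¹
f_n = 1 − e^(−nkτ) = 1 − e^(−2 × 0.05825 × 18.0) = 1 − e^(−2.097) = 1 − 0.1228 ≈ 0.877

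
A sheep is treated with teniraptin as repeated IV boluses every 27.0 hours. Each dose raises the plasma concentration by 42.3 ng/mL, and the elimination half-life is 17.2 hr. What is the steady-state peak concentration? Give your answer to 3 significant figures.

63.8 ng/mL

k = ln 2 / 17.2 = 0.04030 hr⁻¹
Fraction remaining after one interval: e^(−kτ) = e^(−0.04030 × 27.0) = 0.3369
R = 1 / (1 − 0.3369) = 1.508
Css,max = 42.3 × 1.508 ≈ 63.8 ng/mL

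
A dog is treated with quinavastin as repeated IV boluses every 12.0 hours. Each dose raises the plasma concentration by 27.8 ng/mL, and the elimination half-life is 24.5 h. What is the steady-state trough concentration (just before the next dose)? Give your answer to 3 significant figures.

k = ln 2 / 24.5 = 0.02829 h⁻¹
Fraction remaining after one interval: e^(−kτ) = e^(−0.02829 × 12.0) = 0.7121
R = 1 / (1 − 0.7121) = 3.474
Css,max = 27.8 × 3.474 = 96.57 ng/mL
Css,min = Css,max × e^(−kτ) = 96.57 × 0.7121 ≈ 68.8 ng/mL

68.8 ng/mL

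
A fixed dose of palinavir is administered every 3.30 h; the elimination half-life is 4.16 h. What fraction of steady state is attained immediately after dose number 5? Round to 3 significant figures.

k = ln 2 / 4.16 = 0.1666 h⁻¹
f_n = 1 − e^(−nkτ) = 1 − e^(−5 × 0.1666 × 3.30) = 1 − e^(−2.749) = 1 − 0.06398 ≈ 0.936

0.936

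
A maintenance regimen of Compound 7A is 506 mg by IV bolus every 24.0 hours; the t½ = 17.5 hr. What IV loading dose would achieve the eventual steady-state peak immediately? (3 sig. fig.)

825 mg

k = ln 2 / 17.5 = 0.03961 hr⁻¹
Accumulation ratio R = 1 / (1 − e^(−kτ)) = 1 / (1 − e^(−0.03961×24.0)) = 1 / (1 − 0.3865) = 1.630
Loading dose = maintenance dose × R = 506 × 1.630 ≈ 825 mg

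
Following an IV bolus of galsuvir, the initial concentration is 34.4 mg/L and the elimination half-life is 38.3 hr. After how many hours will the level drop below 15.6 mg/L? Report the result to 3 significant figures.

k = ln 2 / 38.3 = 0.01810 hr⁻¹
C(t) = C₀ e^(−kt)  ⇒  t = ln(C₀/C) / k
t = ln(34.4/15.6) / 0.01810 = 0.7908 / 0.01810 ≈ 43.7 hours

43.7 hours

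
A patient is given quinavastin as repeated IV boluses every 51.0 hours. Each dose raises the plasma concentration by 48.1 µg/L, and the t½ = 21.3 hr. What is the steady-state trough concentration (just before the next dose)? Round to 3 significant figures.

k = ln 2 / 21.3 = 0.03254 hr⁻¹
Fraction remaining after one interval: e^(−kτ) = e^(−0.03254 × 51.0) = 0.1902
R = 1 / (1 − 0.1902) = 1.235
Css,max = 48.1 × 1.235 = 59.40 µg/L
Css,min = Css,max × e^(−kτ) = 59.40 × 0.1902 ≈ 11.3 µg/L

11.3 µg/L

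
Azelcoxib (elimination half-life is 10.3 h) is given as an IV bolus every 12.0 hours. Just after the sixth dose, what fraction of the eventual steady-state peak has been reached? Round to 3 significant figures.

0.992

k = ln 2 / 10.3 = 0.06730 h⁻¹
f_n = 1 − e^(−nkτ) = 1 − e^(−6 × 0.06730 × 12.0) = 1 − e^(−4.845) = 1 − 0.007865 ≈ 0.992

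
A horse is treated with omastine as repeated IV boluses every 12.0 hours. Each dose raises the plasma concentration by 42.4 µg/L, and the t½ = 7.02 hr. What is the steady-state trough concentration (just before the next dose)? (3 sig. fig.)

k = ln 2 / 7.02 = 0.09874 hr⁻¹
Fraction remaining after one interval: e^(−kτ) = e^(−0.09874 × 12.0) = 0.3058
R = 1 / (1 − 0.3058) = 1.440
Css,max = 42.4 × 1.440 = 61.08 µg/L
Css,min = Css,max × e^(−kτ) = 61.08 × 0.3058 ≈ 18.7 µg/L

18.7 µg/L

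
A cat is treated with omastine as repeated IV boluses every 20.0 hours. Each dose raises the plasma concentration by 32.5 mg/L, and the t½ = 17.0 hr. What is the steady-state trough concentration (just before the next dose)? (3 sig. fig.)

25.8 mg/L

k = ln 2 / 17.0 = 0.04077 hr⁻¹
Fraction remaining after one interval: e^(−kτ) = e^(−0.04077 × 20.0) = 0.4424
R = 1 / (1 − 0.4424) = 1.794
Css,max = 32.5 × 1.794 = 58.29 mg/L
Css,min = Css,max × e^(−kτ) = 58.29 × 0.4424 ≈ 25.8 mg/L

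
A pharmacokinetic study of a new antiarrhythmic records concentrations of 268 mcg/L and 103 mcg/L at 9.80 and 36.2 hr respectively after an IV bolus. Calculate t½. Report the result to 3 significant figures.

19.1 hours

k = ln(C₁/C₂) / (t₂ − t₁) = ln(268/103) / (36.2 − 9.80)
  = 0.9563 / 26.40 = 0.03622 hr⁻¹
t½ = ln 2 / k = ln 2 / 0.03622 ≈ 19.1 hours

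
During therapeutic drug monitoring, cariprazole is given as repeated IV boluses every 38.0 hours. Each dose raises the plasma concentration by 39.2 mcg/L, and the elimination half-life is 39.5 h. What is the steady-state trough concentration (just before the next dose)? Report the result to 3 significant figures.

41.3 mcg/L

k = ln 2 / 39.5 = 0.01755 h⁻¹
Fraction remaining after one interval: e^(−kτ) = e^(−0.01755 × 38.0) = 0.5133
R = 1 / (1 − 0.5133) = 2.055
Css,max = 39.2 × 2.055 = 80.55 mcg/L
Css,min = Css,max × e^(−kτ) = 80.55 × 0.5133 ≈ 41.3 mcg/L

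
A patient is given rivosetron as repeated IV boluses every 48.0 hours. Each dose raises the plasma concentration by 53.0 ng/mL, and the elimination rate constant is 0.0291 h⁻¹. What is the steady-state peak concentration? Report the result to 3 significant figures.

70.4 ng/mL

Fraction remaining after one interval: e^(−kτ) = e^(−0.02910 × 48.0) = 0.2474
R = 1 / (1 − 0.2474) = 1.329
Css,max = 53.0 × 1.329 ≈ 70.4 ng/mL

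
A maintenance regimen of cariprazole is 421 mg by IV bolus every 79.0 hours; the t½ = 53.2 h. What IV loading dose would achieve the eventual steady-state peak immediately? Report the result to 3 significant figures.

k = ln 2 / 53.2 = 0.01303 h⁻¹
Accumulation ratio R = 1 / (1 − e^(−kτ)) = 1 / (1 − e^(−0.01303×79.0)) = 1 / (1 − 0.3573) = 1.556
Loading dose = maintenance dose × R = 421 × 1.556 ≈ 655 mg

655 mg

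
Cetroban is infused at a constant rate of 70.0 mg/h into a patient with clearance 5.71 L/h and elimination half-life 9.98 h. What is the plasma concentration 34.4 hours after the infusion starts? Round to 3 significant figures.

11.1 µg/mL

Css = rate / CL = 70.0 / 5.71 = 12.26 µg/mL
k = ln 2 / 9.98 = 0.06945 h⁻¹
C(t) = Css (1 − e^(−kt)) = 12.26 × (1 − e^(−2.389)) = 12.26 × 0.9083 ≈ 11.1 µg/mL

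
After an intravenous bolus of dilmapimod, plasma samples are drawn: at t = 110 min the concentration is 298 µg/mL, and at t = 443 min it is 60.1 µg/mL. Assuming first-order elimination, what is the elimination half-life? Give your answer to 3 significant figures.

144 minutes

k = ln(C₁/C₂) / (t₂ − t₁) = ln(298/60.1) / (443 − 110)
  = 1.601 / 333.0 = 0.004808 min⁻¹
t½ = ln 2 / k = ln 2 / 0.004808 ≈ 144 minutes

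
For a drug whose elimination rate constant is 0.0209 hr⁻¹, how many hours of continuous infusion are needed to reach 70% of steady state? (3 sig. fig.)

f = 1 − e^(−kt)  ⇒  t = −ln(1 − f) / k
t = −ln(1 − 0.7) / 0.02090 = 1.204 / 0.02090 ≈ 57.6 hours

57.6 hours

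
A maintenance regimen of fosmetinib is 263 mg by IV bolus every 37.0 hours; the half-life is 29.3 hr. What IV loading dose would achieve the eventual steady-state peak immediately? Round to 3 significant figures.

451 mg

k = ln 2 / 29.3 = 0.02366 hr⁻¹
Accumulation ratio R = 1 / (1 − e^(−kτ)) = 1 / (1 − e^(−0.02366×37.0)) = 1 / (1 − 0.4167) = 1.714
Loading dose = maintenance dose × R = 263 × 1.714 ≈ 451 mg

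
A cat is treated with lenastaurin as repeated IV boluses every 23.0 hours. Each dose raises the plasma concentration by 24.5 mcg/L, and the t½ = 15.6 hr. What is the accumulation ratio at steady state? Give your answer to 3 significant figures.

k = ln 2 / 15.6 = 0.04443 hr⁻¹
Fraction remaining after one interval: e^(−kτ) = e^(−0.04443 × 23.0) = 0.3599
R = 1 / (1 − 0.3599) = 1 / 0.6401 ≈ 1.56

1.56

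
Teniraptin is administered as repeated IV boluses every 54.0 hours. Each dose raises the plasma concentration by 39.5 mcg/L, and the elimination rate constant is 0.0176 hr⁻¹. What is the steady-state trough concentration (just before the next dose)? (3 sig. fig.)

Fraction remaining after one interval: e^(−kτ) = e^(−0.01760 × 54.0) = 0.3866
R = 1 / (1 − 0.3866) = 1.630
Css,max = 39.5 × 1.630 = 64.39 mcg/L
Css,min = Css,max × e^(−kτ) = 64.39 × 0.3866 ≈ 24.9 mcg/L

24.9 mcg/L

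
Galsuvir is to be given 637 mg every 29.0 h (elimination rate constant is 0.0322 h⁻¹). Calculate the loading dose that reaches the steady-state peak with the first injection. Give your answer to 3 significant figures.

1050 mg

Accumulation ratio R = 1 / (1 − e^(−kτ)) = 1 / (1 − e^(−0.03220×29.0)) = 1 / (1 − 0.3931) = 1.648
Loading dose = maintenance dose × R = 637 × 1.648 ≈ 1050 mg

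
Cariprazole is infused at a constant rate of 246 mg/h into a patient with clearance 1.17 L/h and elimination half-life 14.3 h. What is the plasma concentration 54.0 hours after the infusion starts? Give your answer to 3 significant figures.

Css = rate / CL = 246 / 1.17 = 210.3 µg/mL
k = ln 2 / 14.3 = 0.04847 h⁻¹
C(t) = Css (1 − e^(−kt)) = 210.3 × (1 − e^(−2.617)) = 210.3 × 0.9270 ≈ 195 µg/mL

195 µg/mL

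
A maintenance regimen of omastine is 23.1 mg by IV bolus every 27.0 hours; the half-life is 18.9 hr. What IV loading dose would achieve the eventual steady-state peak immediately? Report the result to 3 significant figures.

k = ln 2 / 18.9 = 0.03667 hr⁻¹
Accumulation ratio R = 1 / (1 − e^(−kτ)) = 1 / (1 − e^(−0.03667×27.0)) = 1 / (1 − 0.3715) = 1.591
Loading dose = maintenance dose × R = 23.1 × 1.591 ≈ 36.8 mg

36.8 mg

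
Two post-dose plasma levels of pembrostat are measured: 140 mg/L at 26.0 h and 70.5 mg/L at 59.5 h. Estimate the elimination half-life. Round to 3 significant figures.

k = ln(C₁/C₂) / (t₂ − t₁) = ln(140/70.5) / (59.5 − 26.0)
  = 0.6860 / 33.50 = 0.02048 h⁻¹
t½ = ln 2 / k = ln 2 / 0.02048 ≈ 33.8 hours

33.8 hours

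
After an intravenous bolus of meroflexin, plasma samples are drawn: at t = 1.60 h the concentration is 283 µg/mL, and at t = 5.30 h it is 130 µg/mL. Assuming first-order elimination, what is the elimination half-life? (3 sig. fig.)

3.30 hours

k = ln(C₁/C₂) / (t₂ − t₁) = ln(283/130) / (5.30 − 1.60)
  = 0.7779 / 3.700 = 0.2102 h⁻¹
t½ = ln 2 / k = ln 2 / 0.2102 ≈ 3.30 hours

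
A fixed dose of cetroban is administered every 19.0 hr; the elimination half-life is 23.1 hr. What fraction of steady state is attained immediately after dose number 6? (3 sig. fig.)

0.967

k = ln 2 / 23.1 = 0.03001 hr⁻¹
f_n = 1 − e^(−nkτ) = 1 − e^(−6 × 0.03001 × 19.0) = 1 − e^(−3.421) = 1 − 0.03269 ≈ 0.967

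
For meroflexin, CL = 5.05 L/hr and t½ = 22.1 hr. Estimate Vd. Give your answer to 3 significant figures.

161 L

k = ln 2 / t½ = ln 2 / 22.1 = 0.03136 hr⁻¹
V = CL / k = 5.05 / 0.03136 ≈ 161 L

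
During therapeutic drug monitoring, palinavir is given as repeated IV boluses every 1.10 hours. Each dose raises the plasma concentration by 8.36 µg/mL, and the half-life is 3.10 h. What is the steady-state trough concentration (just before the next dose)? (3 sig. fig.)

k = ln 2 / 3.10 = 0.2236 h⁻¹
Fraction remaining after one interval: e^(−kτ) = e^(−0.2236 × 1.10) = 0.7820
R = 1 / (1 − 0.7820) = 4.586
Css,max = 8.36 × 4.586 = 38.34 µg/mL
Css,min = Css,max × e^(−kτ) = 38.34 × 0.7820 ≈ 30.0 µg/mL

30.0 µg/mL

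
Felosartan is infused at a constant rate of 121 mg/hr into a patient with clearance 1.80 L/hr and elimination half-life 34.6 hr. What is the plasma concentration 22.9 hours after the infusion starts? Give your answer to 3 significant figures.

Css = rate / CL = 121 / 1.80 = 67.22 µg/mL
k = ln 2 / 34.6 = 0.02003 hr⁻¹
C(t) = Css (1 − e^(−kt)) = 67.22 × (1 − e^(−0.4588)) = 67.22 × 0.3679 ≈ 24.7 µg/mL

24.7 µg/mL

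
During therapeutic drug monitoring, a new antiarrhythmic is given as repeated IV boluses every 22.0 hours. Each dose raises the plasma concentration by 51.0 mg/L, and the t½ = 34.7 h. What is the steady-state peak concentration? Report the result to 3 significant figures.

k = ln 2 / 34.7 = 0.01998 h⁻¹
Fraction remaining after one interval: e^(−kτ) = e^(−0.01998 × 22.0) = 0.6444
R = 1 / (1 − 0.6444) = 2.812
Css,max = 51.0 × 2.812 ≈ 143 mg/L

143 mg/L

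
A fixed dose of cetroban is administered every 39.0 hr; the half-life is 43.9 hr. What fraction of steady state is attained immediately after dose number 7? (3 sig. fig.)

k = ln 2 / 43.9 = 0.01579 hr⁻¹
f_n = 1 − e^(−nkτ) = 1 − e^(−7 × 0.01579 × 39.0) = 1 − e^(−4.310) = 1 − 0.01343 ≈ 0.987

0.987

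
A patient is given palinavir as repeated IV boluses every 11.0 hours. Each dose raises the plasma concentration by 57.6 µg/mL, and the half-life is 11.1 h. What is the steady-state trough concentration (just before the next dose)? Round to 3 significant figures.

k = ln 2 / 11.1 = 0.06245 h⁻¹
Fraction remaining after one interval: e^(−kτ) = e^(−0.06245 × 11.0) = 0.5031
R = 1 / (1 − 0.5031) = 2.013
Css,max = 57.6 × 2.013 = 115.9 µg/mL
Css,min = Css,max × e^(−kτ) = 115.9 × 0.5031 ≈ 58.3 µg/mL

58.3 µg/mL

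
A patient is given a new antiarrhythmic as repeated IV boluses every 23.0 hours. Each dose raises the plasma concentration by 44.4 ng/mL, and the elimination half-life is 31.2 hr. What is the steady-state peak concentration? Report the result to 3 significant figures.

k = ln 2 / 31.2 = 0.02222 hr⁻¹
Fraction remaining after one interval: e^(−kτ) = e^(−0.02222 × 23.0) = 0.5999
R = 1 / (1 − 0.5999) = 2.499
Css,max = 44.4 × 2.499 ≈ 111 ng/mL

111 ng/mL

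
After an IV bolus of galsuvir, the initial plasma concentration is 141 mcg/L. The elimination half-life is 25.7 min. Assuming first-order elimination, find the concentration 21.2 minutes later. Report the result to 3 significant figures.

79.6 mcg/L

k = ln 2 / 25.7 = 0.02697 min⁻¹
C(t) = C₀ e^(−kt) = 141 × e^(−0.02697 × 21.2) = 141 × e^(−0.5718) = 141 × 0.5645 ≈ 79.6 mcg/L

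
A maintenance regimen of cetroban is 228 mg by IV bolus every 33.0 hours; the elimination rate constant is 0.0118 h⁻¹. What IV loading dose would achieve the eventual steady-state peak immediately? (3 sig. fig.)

707 mg

Accumulation ratio R = 1 / (1 − e^(−kτ)) = 1 / (1 − e^(−0.01180×33.0)) = 1 / (1 − 0.6775) = 3.100
Loading dose = maintenance dose × R = 228 × 3.100 ≈ 707 mg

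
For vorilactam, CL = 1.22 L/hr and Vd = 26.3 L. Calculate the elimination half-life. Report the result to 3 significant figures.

14.9 hours

k = CL / V = 1.22 / 26.3 = 0.04639 hr⁻¹
t½ = ln 2 / k = ln 2 / 0.04639 ≈ 14.9 hours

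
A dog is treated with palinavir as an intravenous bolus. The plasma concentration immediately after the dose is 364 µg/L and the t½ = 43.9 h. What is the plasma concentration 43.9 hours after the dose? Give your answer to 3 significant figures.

k = ln 2 / 43.9 = 0.01579 h⁻¹
C(t) = C₀ e^(−kt) = 364 × e^(−0.01579 × 43.9) = 364 × e^(−0.6931) = 364 × 0.5000 ≈ 182 µg/L

182 µg/L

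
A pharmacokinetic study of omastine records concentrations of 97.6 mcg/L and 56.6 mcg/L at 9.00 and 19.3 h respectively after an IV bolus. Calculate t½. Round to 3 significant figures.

13.1 hours

k = ln(C₁/C₂) / (t₂ − t₁) = ln(97.6/56.6) / (19.3 − 9.00)
  = 0.5449 / 10.30 = 0.05290 h⁻¹
t½ = ln 2 / k = ln 2 / 0.05290 ≈ 13.1 hours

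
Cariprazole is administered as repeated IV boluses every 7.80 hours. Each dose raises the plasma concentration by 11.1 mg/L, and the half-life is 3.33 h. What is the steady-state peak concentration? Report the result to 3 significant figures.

13.8 mg/L

k = ln 2 / 3.33 = 0.2082 h⁻¹
Fraction remaining after one interval: e^(−kτ) = e^(−0.2082 × 7.80) = 0.1972
R = 1 / (1 − 0.1972) = 1.246
Css,max = 11.1 × 1.246 ≈ 13.8 mg/L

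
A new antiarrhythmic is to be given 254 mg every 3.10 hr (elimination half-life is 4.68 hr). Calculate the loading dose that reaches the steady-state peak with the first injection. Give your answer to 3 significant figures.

k = ln 2 / 4.68 = 0.1481 hr⁻¹
Accumulation ratio R = 1 / (1 − e^(−kτ)) = 1 / (1 − e^(−0.1481×3.10)) = 1 / (1 − 0.6318) = 2.716
Loading dose = maintenance dose × R = 254 × 2.716 ≈ 690 mg

690 mg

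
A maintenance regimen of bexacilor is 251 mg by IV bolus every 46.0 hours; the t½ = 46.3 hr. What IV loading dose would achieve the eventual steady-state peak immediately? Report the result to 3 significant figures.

k = ln 2 / 46.3 = 0.01497 hr⁻¹
Accumulation ratio R = 1 / (1 − e^(−kτ)) = 1 / (1 − e^(−0.01497×46.0)) = 1 / (1 − 0.5023) = 2.009
Loading dose = maintenance dose × R = 251 × 2.009 ≈ 504 mg

504 mg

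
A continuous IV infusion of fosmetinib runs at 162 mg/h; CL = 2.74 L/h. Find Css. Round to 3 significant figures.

Css = infusion rate / CL = 162 / 2.74 ≈ 59.1 µg/mL

59.1 µg/mL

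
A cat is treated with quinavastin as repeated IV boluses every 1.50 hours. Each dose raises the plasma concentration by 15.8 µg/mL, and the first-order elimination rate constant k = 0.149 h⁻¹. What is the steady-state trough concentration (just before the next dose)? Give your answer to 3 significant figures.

Fraction remaining after one interval: e^(−kτ) = e^(−0.1490 × 1.50) = 0.7997
R = 1 / (1 − 0.7997) = 4.993
Css,max = 15.8 × 4.993 = 78.89 µg/mL
Css,min = Css,max × e^(−kτ) = 78.89 × 0.7997 ≈ 63.1 µg/mL

63.1 µg/mL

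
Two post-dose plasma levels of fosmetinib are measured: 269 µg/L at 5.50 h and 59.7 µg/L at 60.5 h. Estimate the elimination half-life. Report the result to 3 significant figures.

k = ln(C₁/C₂) / (t₂ − t₁) = ln(269/59.7) / (60.5 − 5.50)
  = 1.505 / 55.00 = 0.02737 h⁻¹
t½ = ln 2 / k = ln 2 / 0.02737 ≈ 25.3 hours

25.3 hours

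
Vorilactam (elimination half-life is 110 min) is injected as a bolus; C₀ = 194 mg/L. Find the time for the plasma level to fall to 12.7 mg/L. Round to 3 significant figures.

433 minutes

k = ln 2 / 110 = 0.006301 min⁻¹
C(t) = C₀ e^(−kt)  ⇒  t = ln(C₀/C) / k
t = ln(194/12.7) / 0.006301 = 2.726 / 0.006301 ≈ 433 minutes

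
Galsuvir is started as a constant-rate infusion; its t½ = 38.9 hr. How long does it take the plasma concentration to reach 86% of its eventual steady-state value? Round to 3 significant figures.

110 hours

k = ln 2 / 38.9 = 0.01782 hr⁻¹
f = 1 − e^(−kt)  ⇒  t = −ln(1 − f) / k
t = −ln(1 − 0.86) / 0.01782 = 1.966 / 0.01782 ≈ 110 hours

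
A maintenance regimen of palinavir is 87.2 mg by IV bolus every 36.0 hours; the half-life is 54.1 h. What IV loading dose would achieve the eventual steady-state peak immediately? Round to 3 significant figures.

k = ln 2 / 54.1 = 0.01281 h⁻¹
Accumulation ratio R = 1 / (1 − e^(−kτ)) = 1 / (1 − e^(−0.01281×36.0)) = 1 / (1 − 0.6305) = 2.706
Loading dose = maintenance dose × R = 87.2 × 2.706 ≈ 236 mg

236 mg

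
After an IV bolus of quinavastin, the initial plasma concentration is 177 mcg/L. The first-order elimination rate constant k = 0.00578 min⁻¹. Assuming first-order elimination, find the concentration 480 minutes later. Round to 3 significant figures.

C(t) = C₀ e^(−kt) = 177 × e^(−0.005780 × 480) = 177 × e^(−2.774) = 177 × 0.06239 ≈ 11.0 mcg/L

11.0 mcg/L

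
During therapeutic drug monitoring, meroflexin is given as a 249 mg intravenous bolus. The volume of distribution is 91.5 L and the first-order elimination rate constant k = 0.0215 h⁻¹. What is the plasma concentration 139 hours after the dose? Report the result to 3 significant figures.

0.137 µg/mL

C₀ = dose / V = 249 / 91.5 = 2.721 µg/mL
C(t) = C₀ e^(−kt) = 2.721 × e^(−0.02150 × 139) = 2.721 × e^(−2.988) = 2.721 × 0.05036 ≈ 0.137 µg/mL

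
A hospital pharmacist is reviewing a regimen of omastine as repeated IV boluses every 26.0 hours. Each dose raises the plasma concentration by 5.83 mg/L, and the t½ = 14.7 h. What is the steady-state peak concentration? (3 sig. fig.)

8.25 mg/L

k = ln 2 / 14.7 = 0.04715 h⁻¹
Fraction remaining after one interval: e^(−kτ) = e^(−0.04715 × 26.0) = 0.2935
R = 1 / (1 − 0.2935) = 1.415
Css,max = 5.83 × 1.415 ≈ 8.25 mg/L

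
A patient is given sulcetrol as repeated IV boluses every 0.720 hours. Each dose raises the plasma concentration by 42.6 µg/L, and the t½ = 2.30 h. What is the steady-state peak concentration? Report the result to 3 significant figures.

k = ln 2 / 2.30 = 0.3014 h⁻¹
Fraction remaining after one interval: e^(−kτ) = e^(−0.3014 × 0.720) = 0.8049
R = 1 / (1 − 0.8049) = 5.127
Css,max = 42.6 × 5.127 ≈ 218 µg/L

218 µg/L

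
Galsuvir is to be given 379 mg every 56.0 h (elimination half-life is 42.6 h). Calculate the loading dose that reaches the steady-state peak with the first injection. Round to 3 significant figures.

k = ln 2 / 42.6 = 0.01627 h⁻¹
Accumulation ratio R = 1 / (1 − e^(−kτ)) = 1 / (1 − e^(−0.01627×56.0)) = 1 / (1 − 0.4020) = 1.672
Loading dose = maintenance dose × R = 379 × 1.672 ≈ 634 mg

634 mg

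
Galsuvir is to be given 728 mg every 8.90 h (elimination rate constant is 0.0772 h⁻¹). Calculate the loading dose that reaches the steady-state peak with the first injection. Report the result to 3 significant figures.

1460 mg

Accumulation ratio R = 1 / (1 − e^(−kτ)) = 1 / (1 − e^(−0.07720×8.90)) = 1 / (1 − 0.5030) = 2.012
Loading dose = maintenance dose × R = 728 × 2.012 ≈ 1460 mg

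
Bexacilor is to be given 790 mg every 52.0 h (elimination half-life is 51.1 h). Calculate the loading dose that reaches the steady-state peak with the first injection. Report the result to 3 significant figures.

k = ln 2 / 51.1 = 0.01356 h⁻¹
Accumulation ratio R = 1 / (1 − e^(−kτ)) = 1 / (1 − e^(−0.01356×52.0)) = 1 / (1 − 0.4939) = 1.976
Loading dose = maintenance dose × R = 790 × 1.976 ≈ 1560 mg

1560 mg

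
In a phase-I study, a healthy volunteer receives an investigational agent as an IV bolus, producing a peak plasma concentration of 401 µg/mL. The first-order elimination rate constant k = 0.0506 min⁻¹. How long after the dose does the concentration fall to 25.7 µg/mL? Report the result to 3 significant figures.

C(t) = C₀ e^(−kt)  ⇒  t = ln(C₀/C) / k
t = ln(401/25.7) / 0.05060 = 2.747 / 0.05060 ≈ 54.3 minutes

54.3 minutes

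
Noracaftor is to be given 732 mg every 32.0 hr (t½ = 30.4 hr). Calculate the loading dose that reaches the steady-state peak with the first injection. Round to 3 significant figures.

1410 mg

k = ln 2 / 30.4 = 0.02280 hr⁻¹
Accumulation ratio R = 1 / (1 − e^(−kτ)) = 1 / (1 − e^(−0.02280×32.0)) = 1 / (1 − 0.4821) = 1.931
Loading dose = maintenance dose × R = 732 × 1.931 ≈ 1410 mg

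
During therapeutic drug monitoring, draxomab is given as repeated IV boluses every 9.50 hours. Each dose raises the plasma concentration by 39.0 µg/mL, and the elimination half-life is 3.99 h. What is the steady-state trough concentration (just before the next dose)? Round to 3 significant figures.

9.27 µg/mL

k = ln 2 / 3.99 = 0.1737 h⁻¹
Fraction remaining after one interval: e^(−kτ) = e^(−0.1737 × 9.50) = 0.1920
R = 1 / (1 − 0.1920) = 1.238
Css,max = 39.0 × 1.238 = 48.27 µg/mL
Css,min = Css,max × e^(−kτ) = 48.27 × 0.1920 ≈ 9.27 µg/mL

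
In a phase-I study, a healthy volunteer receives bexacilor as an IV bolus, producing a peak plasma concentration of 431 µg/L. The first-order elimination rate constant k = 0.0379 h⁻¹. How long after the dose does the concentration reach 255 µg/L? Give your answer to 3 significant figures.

C(t) = C₀ e^(−kt)  ⇒  t = ln(C₀/C) / k
t = ln(431/255) / 0.03790 = 0.5248 / 0.03790 ≈ 13.8 hours

13.8 hours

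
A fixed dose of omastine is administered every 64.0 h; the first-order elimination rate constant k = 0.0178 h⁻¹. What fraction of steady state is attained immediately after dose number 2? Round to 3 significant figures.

f_n = 1 − e^(−nkτ) = 1 − e^(−2 × 0.01780 × 64.0) = 1 − e^(−2.278) = 1 − 0.1024 ≈ 0.898

0.898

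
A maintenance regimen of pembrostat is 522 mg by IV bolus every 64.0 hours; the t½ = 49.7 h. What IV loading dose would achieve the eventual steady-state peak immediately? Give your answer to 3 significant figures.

884 mg

k = ln 2 / 49.7 = 0.01395 h⁻¹
Accumulation ratio R = 1 / (1 − e^(−kτ)) = 1 / (1 − e^(−0.01395×64.0)) = 1 / (1 − 0.4096) = 1.694
Loading dose = maintenance dose × R = 522 × 1.694 ≈ 884 mg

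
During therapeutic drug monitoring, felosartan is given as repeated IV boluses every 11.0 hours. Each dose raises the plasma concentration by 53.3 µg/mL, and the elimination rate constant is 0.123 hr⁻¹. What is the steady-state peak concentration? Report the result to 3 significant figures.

Fraction remaining after one interval: e^(−kτ) = e^(−0.1230 × 11.0) = 0.2585
R = 1 / (1 − 0.2585) = 1.349
Css,max = 53.3 × 1.349 ≈ 71.9 µg/mL

71.9 µg/mL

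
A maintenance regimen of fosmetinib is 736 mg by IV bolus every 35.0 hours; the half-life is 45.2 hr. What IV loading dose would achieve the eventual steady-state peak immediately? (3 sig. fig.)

1770 mg

k = ln 2 / 45.2 = 0.01534 hr⁻¹
Accumulation ratio R = 1 / (1 − e^(−kτ)) = 1 / (1 − e^(−0.01534×35.0)) = 1 / (1 − 0.5847) = 2.408
Loading dose = maintenance dose × R = 736 × 2.408 ≈ 1770 mg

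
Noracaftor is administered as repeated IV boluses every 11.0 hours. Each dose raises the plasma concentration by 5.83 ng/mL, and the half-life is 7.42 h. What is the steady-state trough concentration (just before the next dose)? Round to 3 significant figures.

3.25 ng/mL

k = ln 2 / 7.42 = 0.09342 h⁻¹
Fraction remaining after one interval: e^(−kτ) = e^(−0.09342 × 11.0) = 0.3579
R = 1 / (1 − 0.3579) = 1.557
Css,max = 5.83 × 1.557 = 9.079 ng/mL
Css,min = Css,max × e^(−kτ) = 9.079 × 0.3579 ≈ 3.25 ng/mL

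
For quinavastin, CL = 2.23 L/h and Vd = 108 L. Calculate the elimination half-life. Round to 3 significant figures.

33.6 hours

k = CL / V = 2.23 / 108 = 0.02065 h⁻¹
t½ = ln 2 / k = ln 2 / 0.02065 ≈ 33.6 hours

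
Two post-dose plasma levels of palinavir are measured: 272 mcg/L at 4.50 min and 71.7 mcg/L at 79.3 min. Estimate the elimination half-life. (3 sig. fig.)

38.9 minutes

k = ln(C₁/C₂) / (t₂ − t₁) = ln(272/71.7) / (79.3 − 4.50)
  = 1.333 / 74.80 = 0.01783 min⁻¹
t½ = ln 2 / k = ln 2 / 0.01783 ≈ 38.9 minutes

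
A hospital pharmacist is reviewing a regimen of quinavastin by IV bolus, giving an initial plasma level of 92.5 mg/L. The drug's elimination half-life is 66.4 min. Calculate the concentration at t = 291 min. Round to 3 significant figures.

k = ln 2 / 66.4 = 0.01044 min⁻¹
C(t) = C₀ e^(−kt) = 92.5 × e^(−0.01044 × 291) = 92.5 × e^(−3.038) = 92.5 × 0.04794 ≈ 4.43 mg/L

4.43 mg/L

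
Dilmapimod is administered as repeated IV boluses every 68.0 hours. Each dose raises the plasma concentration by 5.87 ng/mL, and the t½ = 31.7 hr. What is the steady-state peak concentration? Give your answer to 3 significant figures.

7.58 ng/mL

k = ln 2 / 31.7 = 0.02187 hr⁻¹
Fraction remaining after one interval: e^(−kτ) = e^(−0.02187 × 68.0) = 0.2261
R = 1 / (1 − 0.2261) = 1.292
Css,max = 5.87 × 1.292 ≈ 7.58 ng/mL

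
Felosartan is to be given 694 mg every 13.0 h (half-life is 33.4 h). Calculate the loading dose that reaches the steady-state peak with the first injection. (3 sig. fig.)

2930 mg

k = ln 2 / 33.4 = 0.02075 h⁻¹
Accumulation ratio R = 1 / (1 − e^(−kτ)) = 1 / (1 − e^(−0.02075×13.0)) = 1 / (1 − 0.7635) = 4.229
Loading dose = maintenance dose × R = 694 × 4.229 ≈ 2930 mg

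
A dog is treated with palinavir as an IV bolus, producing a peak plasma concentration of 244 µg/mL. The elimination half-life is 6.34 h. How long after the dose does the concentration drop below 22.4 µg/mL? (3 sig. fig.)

21.8 hours

k = ln 2 / 6.34 = 0.1093 h⁻¹
C(t) = C₀ e^(−kt)  ⇒  t = ln(C₀/C) / k
t = ln(244/22.4) / 0.1093 = 2.388 / 0.1093 ≈ 21.8 hours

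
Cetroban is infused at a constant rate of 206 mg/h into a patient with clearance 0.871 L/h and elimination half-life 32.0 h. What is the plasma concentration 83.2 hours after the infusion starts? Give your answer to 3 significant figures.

Css = rate / CL = 206 / 0.871 = 236.5 mg/L
k = ln 2 / 32.0 = 0.02166 h⁻¹
C(t) = Css (1 − e^(−kt)) = 236.5 × (1 − e^(−1.802)) = 236.5 × 0.8351 ≈ 198 mg/L

198 mg/L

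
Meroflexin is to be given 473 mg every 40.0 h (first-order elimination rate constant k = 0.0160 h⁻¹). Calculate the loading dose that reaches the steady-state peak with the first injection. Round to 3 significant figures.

1000 mg

Accumulation ratio R = 1 / (1 − e^(−kτ)) = 1 / (1 − e^(−0.01600×40.0)) = 1 / (1 − 0.5273) = 2.115
Loading dose = maintenance dose × R = 473 × 2.115 ≈ 1000 mg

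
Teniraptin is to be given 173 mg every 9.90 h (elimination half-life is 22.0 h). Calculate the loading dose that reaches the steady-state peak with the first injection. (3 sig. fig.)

k = ln 2 / 22.0 = 0.03151 h⁻¹
Accumulation ratio R = 1 / (1 − e^(−kτ)) = 1 / (1 − e^(−0.03151×9.90)) = 1 / (1 − 0.7320) = 3.732
Loading dose = maintenance dose × R = 173 × 3.732 ≈ 646 mg

646 mg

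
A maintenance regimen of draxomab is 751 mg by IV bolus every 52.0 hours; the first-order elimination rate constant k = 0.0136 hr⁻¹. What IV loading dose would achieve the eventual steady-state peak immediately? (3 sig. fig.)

1480 mg

Accumulation ratio R = 1 / (1 − e^(−kτ)) = 1 / (1 − e^(−0.01360×52.0)) = 1 / (1 − 0.4930) = 1.972
Loading dose = maintenance dose × R = 751 × 1.972 ≈ 1480 mg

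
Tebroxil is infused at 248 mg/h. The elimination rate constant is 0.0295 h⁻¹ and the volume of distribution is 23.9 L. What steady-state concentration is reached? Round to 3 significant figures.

CL = k · V = 0.0295 × 23.9 = 0.7050 L/h
Css = rate / CL = 248 / 0.7050 ≈ 352 mg/L

352 mg/L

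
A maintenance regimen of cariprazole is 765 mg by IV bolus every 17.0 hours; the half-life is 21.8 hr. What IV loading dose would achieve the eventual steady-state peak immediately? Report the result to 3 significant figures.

1830 mg

k = ln 2 / 21.8 = 0.03180 hr⁻¹
Accumulation ratio R = 1 / (1 − e^(−kτ)) = 1 / (1 − e^(−0.03180×17.0)) = 1 / (1 − 0.5824) = 2.395
Loading dose = maintenance dose × R = 765 × 2.395 ≈ 1830 mg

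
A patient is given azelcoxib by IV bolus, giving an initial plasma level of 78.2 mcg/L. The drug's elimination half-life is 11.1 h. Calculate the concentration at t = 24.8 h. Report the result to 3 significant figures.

k = ln 2 / 11.1 = 0.06245 h⁻¹
24.8 h is 2.234 half-lives, so C = 78.2 × (1/2)^2.234 = 78.2 × 0.2125 ≈ 16.6 mcg/L

16.6 mcg/L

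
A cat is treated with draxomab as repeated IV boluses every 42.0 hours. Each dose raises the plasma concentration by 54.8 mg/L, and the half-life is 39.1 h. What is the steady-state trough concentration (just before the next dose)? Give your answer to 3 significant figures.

49.6 mg/L

k = ln 2 / 39.1 = 0.01773 h⁻¹
Fraction remaining after one interval: e^(−kτ) = e^(−0.01773 × 42.0) = 0.4749
R = 1 / (1 − 0.4749) = 1.905
Css,max = 54.8 × 1.905 = 104.4 mg/L
Css,min = Css,max × e^(−kτ) = 104.4 × 0.4749 ≈ 49.6 mg/L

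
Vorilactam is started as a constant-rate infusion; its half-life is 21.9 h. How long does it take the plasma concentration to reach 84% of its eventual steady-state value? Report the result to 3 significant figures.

k = ln 2 / 21.9 = 0.03165 h⁻¹
f = 1 − e^(−kt)  ⇒  t = −ln(1 − f) / k
t = −ln(1 − 0.84) / 0.03165 = 1.833 / 0.03165 ≈ 57.9 hours

57.9 hours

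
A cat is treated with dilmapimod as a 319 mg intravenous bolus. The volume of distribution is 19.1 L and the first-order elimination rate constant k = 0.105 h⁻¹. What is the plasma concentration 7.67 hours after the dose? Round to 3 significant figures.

7.46 mg/L

C₀ = dose / V = 319 / 19.1 = 16.70 mg/L
C(t) = C₀ e^(−kt) = 16.70 × e^(−0.1050 × 7.67) = 16.70 × e^(−0.8054) = 16.70 × 0.4469 ≈ 7.46 mg/L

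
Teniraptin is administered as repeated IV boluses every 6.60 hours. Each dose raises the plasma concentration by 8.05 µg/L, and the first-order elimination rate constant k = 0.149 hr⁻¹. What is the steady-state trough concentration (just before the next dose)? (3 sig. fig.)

4.81 µg/L

Fraction remaining after one interval: e^(−kτ) = e^(−0.1490 × 6.60) = 0.3740
R = 1 / (1 − 0.3740) = 1.598
Css,max = 8.05 × 1.598 = 12.86 µg/L
Css,min = Css,max × e^(−kτ) = 12.86 × 0.3740 ≈ 4.81 µg/L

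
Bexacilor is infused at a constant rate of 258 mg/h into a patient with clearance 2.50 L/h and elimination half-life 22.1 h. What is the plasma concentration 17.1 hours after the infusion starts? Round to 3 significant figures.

42.8 µg/mL

Css = rate / CL = 258 / 2.50 = 103.2 µg/mL
k = ln 2 / 22.1 = 0.03136 h⁻¹
C(t) = Css (1 − e^(−kt)) = 103.2 × (1 − e^(−0.5363)) = 103.2 × 0.4151 ≈ 42.8 µg/mL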